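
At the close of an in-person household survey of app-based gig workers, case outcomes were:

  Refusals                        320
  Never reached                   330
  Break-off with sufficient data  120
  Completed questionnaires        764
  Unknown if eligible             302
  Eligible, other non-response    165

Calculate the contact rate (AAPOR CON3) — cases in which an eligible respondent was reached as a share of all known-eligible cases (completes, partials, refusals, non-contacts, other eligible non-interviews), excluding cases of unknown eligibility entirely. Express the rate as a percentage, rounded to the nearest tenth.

80.6%

Num → 764 + 120 + 320 + 165 = 1369
Base → 764 + 120 + 320 + 330 + 165 = 1699
CON3 = 1369 / 1699 = 0.8058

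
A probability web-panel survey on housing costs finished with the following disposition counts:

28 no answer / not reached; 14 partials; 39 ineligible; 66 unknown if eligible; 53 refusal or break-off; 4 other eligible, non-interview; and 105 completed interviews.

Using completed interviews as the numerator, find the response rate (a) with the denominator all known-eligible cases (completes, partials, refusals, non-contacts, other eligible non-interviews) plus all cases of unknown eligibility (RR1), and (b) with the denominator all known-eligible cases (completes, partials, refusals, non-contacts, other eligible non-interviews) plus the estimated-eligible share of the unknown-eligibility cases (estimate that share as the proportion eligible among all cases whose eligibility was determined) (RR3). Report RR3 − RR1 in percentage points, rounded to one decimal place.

Num = 105
Denominator = 105 + 14 + 53 + 28 + 4 + 66 = 270
RR1 = 105 / 270 = 0.3889
Known eligible = 105 + 14 + 53 + 28 + 4 = 204
e = 204 / (204 + 39) = 204 / 243 = 0.8395
Estimated eligible among unknowns = 0.8395 × 66 = 55.41
Denominator = 204 + 55.41 = 259.41
RR3 = 105 / 259.41 = 0.4048
Difference = 40.48 − 38.89 = 1.59 percentage points

1.6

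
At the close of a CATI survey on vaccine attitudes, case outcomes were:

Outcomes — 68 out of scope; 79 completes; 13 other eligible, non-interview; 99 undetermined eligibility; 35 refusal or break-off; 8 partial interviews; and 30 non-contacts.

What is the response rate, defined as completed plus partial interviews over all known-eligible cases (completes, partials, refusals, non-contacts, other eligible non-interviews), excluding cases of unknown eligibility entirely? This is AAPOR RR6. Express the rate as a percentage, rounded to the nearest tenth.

52.7%

Num → 79 + 8 = 87
Base → 79 + 8 + 35 + 30 + 13 = 165
RR6 = 87 / 165 = 0.5273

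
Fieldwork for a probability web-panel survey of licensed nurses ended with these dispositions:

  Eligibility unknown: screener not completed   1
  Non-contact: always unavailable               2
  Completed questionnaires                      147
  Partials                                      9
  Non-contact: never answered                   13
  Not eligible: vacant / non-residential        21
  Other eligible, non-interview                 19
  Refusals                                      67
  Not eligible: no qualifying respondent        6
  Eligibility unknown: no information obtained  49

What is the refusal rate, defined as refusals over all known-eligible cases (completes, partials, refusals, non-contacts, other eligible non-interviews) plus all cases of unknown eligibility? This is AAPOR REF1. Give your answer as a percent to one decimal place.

Never reached = 13 + 2 = 15
Eligibility not determined = 1 + 49 = 50
Out of scope = 6 + 21 = 27
Num: 67
Base: 147 + 9 + 67 + 15 + 19 + 50 = 307
REF1 = 67 / 307 = 0.2182

21.8%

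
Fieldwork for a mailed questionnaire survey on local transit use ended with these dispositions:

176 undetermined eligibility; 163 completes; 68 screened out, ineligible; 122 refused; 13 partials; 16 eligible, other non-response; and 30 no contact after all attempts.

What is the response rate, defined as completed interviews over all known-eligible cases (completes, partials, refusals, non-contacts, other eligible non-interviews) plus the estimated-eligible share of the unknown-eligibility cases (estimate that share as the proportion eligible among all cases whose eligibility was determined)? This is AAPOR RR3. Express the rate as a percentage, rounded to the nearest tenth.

Num: 163
Known eligible: 163 + 13 + 122 + 30 + 16 = 344
e = 344 / (344 + 68) = 344 / 412 = 0.8350
Eligible share of unknowns: 0.8350 × 176 = 146.96
Denominator: 344 + 146.96 = 490.96
RR3 = 163 / 490.96 = 0.3320

33.2%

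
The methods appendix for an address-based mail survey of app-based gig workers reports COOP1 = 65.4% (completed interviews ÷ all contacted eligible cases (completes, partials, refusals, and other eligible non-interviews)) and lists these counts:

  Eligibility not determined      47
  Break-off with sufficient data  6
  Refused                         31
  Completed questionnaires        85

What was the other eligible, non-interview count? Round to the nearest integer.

8

COOP1 = 85 / D = 0.654
D = 85 / 0.654 = 130.0
Remaining denominator categories sum to 122
other eligible, non-interview = 130.0 − 122 ≈ 8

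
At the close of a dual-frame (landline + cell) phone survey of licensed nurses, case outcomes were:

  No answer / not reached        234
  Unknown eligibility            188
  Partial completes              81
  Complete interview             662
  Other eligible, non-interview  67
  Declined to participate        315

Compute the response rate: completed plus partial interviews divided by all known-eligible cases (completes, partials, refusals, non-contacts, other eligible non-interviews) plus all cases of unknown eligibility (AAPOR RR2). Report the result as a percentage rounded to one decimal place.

Top: 662 + 81 = 743
Denom: 662 + 81 + 315 + 234 + 67 + 188 = 1547
RR2 = 743 / 1547 = 0.4803

48.0%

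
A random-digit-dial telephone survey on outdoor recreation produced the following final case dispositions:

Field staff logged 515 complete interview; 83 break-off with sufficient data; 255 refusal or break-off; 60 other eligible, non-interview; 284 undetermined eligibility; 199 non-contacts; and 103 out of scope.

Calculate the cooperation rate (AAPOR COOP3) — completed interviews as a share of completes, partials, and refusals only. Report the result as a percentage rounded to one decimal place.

Numerator → 515
Denom → 515 + 83 + 255 = 853
COOP3 = 515 / 853 = 0.6038

60.4%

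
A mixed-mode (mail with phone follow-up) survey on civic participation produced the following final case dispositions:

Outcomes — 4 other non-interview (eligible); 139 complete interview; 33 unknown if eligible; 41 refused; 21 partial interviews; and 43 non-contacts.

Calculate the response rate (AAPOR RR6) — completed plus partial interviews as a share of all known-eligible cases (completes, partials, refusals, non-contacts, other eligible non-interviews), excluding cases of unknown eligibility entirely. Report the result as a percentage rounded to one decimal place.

Num: 139 + 21 = 160
Denominator: 139 + 21 + 41 + 43 + 4 = 248
RR6 = 160 / 248 = 0.6452

64.5%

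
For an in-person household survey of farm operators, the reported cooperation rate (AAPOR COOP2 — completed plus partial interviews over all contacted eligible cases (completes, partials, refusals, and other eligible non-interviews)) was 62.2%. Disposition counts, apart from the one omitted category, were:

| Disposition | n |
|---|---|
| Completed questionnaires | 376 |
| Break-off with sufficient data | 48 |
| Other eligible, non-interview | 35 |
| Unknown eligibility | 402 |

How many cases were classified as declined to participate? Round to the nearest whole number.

223

Numerator: 376 + 48 = 424
COOP2 = 424 / D = 0.622
D = 424 / 0.622 = 681.7
Remaining denominator categories sum to 459
declined to participate = 681.7 − 459 ≈ 223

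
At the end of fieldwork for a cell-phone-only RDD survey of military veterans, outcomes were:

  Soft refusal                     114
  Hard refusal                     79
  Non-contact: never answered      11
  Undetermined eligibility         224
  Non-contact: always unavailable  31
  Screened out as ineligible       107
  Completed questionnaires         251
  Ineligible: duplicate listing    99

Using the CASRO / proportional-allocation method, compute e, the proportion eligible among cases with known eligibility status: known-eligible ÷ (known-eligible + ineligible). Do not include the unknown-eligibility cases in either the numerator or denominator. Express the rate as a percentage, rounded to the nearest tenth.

Refusal or break-off = 79 + 114 = 193
No answer / not reached = 11 + 31 = 42
Ineligible = 107 + 99 = 206
Determined eligible → 251 + 193 + 42 = 486
e = 486 / (486 + 206) = 486 / 692 = 0.7023

70.2%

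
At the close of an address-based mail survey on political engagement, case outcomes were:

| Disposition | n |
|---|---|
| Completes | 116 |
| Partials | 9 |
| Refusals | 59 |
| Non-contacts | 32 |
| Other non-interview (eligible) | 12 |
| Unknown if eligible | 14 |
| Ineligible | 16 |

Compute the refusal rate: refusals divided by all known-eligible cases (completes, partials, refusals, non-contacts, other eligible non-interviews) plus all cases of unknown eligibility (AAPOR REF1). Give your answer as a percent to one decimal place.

Numerator = 59
Denominator = 116 + 9 + 59 + 32 + 12 + 14 = 242
REF1 = 59 / 242 = 0.2438

24.4%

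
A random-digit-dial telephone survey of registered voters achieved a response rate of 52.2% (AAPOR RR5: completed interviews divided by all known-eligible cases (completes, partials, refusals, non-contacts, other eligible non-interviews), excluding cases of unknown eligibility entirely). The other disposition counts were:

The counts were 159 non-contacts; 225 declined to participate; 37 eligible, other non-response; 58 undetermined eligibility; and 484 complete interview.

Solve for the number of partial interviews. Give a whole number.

22

RR5 = 484 / D = 0.522
D = 484 / 0.522 = 927.2
Rest of base = 905
partial interviews = 927.2 − 905 ≈ 22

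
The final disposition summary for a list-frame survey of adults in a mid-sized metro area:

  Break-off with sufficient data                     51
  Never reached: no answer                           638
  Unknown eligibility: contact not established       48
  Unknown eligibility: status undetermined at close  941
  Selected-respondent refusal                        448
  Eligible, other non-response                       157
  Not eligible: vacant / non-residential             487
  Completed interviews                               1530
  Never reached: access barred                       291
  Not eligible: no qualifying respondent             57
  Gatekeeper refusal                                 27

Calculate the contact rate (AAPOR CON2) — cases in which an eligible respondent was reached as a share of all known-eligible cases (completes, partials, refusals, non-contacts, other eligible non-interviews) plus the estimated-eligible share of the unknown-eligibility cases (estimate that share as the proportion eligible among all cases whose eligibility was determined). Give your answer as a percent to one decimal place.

Refusals = 27 + 448 = 475
No contact after all attempts = 638 + 291 = 929
Unknown if eligible = 48 + 941 = 989
Screened out, ineligible = 57 + 487 = 544
Top: 1530 + 51 + 475 + 157 = 2213
Eligible (known): 1530 + 51 + 475 + 929 + 157 = 3142
e = 3142 / (3142 + 544) = 3142 / 3686 = 0.8524
Eligible share of unknowns: 0.8524 × 989 = 843.02
Base: 3142 + 843.02 = 3985.02
CON2 = 2213 / 3985.02 = 0.5553

55.5%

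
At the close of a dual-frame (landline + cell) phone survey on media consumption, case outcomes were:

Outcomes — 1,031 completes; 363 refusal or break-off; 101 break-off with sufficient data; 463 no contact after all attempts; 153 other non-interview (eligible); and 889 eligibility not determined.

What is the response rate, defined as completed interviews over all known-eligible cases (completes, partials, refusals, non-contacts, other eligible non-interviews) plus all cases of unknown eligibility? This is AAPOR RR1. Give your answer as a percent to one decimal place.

Top = 1031
Denominator = 1031 + 101 + 363 + 463 + 153 + 889 = 3000
RR1 = 1031 / 3000 = 0.3437

34.4%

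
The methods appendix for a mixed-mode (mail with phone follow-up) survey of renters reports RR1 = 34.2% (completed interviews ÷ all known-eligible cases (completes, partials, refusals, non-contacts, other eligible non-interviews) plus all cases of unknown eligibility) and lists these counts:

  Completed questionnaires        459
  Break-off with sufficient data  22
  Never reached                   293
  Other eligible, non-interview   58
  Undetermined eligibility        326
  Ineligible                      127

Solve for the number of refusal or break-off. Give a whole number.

184

RR1 = 459 / D = 0.342
D = 459 / 0.342 = 1342.1
Remaining denominator categories sum to 1158
refusal or break-off = 1342.1 − 1158 ≈ 184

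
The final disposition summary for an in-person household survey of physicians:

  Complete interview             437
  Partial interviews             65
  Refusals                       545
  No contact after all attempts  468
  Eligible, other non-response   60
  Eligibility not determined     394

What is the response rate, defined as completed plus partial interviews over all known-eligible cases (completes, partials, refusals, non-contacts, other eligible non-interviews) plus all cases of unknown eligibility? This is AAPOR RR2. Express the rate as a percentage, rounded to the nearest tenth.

Numerator: 437 + 65 = 502
Base: 437 + 65 + 545 + 468 + 60 + 394 = 1969
RR2 = 502 / 1969 = 0.2550

25.5%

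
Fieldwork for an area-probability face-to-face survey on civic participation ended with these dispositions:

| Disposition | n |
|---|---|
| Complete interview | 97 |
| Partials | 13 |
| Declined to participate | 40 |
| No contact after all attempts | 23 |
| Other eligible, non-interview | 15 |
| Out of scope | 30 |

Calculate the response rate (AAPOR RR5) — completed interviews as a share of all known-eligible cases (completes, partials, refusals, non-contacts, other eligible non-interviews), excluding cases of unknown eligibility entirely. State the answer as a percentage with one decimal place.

51.6%

Top → 97
Denom → 97 + 13 + 40 + 23 + 15 = 188
RR5 = 97 / 188 = 0.5160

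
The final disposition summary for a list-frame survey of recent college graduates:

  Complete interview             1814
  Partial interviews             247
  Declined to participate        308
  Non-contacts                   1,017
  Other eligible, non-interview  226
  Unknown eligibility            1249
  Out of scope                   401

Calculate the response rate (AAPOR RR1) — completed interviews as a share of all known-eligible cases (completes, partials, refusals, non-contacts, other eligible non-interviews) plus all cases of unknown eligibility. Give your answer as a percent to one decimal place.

Num: 1814
Denominator: 1814 + 247 + 308 + 1017 + 226 + 1249 = 4861
RR1 = 1814 / 4861 = 0.3732

37.3%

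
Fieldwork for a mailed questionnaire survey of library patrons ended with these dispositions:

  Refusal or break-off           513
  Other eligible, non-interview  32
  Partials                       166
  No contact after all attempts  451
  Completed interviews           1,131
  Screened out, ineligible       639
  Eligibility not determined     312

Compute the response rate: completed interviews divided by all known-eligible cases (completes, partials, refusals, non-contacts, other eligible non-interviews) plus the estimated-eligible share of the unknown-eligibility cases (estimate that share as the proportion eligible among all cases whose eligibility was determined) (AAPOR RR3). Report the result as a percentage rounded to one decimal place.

Top = 1131
Known eligible = 1131 + 166 + 513 + 451 + 32 = 2293
e = 2293 / (2293 + 639) = 2293 / 2932 = 0.7821
Eligible share of unknowns = 0.7821 × 312 = 244.02
Denominator = 2293 + 244.02 = 2537.02
RR3 = 1131 / 2537.02 = 0.4458

44.6%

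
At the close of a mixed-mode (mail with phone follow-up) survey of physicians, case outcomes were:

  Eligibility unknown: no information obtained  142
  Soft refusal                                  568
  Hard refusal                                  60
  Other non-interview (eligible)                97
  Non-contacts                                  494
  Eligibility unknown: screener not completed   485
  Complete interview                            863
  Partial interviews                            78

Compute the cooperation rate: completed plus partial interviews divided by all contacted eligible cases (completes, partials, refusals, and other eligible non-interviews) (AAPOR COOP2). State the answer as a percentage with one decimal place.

56.5%

Declined to participate = 60 + 568 = 628
Unknown eligibility = 485 + 142 = 627
Numerator → 863 + 78 = 941
Denominator → 863 + 78 + 628 + 97 = 1666
COOP2 = 941 / 1666 = 0.5648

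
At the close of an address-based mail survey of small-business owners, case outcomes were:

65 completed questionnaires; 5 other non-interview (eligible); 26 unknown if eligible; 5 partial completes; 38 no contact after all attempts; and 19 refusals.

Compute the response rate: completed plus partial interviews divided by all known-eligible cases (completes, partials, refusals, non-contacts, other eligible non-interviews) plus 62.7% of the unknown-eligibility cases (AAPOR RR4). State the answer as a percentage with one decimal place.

47.2%

Top = 65 + 5 = 70
Eligible (known) = 65 + 5 + 19 + 38 + 5 = 132
e × U = 0.6270 × 26 = 16.30
Base = 132 + 16.30 = 148.30
RR4 = 70 / 148.30 = 0.4720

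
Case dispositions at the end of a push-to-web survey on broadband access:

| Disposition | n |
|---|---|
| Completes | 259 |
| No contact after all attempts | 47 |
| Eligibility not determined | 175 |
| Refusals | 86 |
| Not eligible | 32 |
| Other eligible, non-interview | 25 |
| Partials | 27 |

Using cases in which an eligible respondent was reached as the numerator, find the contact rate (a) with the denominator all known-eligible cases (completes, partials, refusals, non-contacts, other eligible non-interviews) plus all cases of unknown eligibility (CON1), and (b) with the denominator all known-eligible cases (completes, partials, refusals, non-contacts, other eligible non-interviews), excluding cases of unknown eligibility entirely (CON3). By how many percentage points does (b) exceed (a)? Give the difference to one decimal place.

Top = 259 + 27 + 86 + 25 = 397
Denom = 259 + 27 + 86 + 47 + 25 + 175 = 619
CON1 = 397 / 619 = 0.6414
Denom = 259 + 27 + 86 + 47 + 25 = 444
CON3 = 397 / 444 = 0.8941
Difference = 89.41 − 64.14 = 25.27 percentage points

25.3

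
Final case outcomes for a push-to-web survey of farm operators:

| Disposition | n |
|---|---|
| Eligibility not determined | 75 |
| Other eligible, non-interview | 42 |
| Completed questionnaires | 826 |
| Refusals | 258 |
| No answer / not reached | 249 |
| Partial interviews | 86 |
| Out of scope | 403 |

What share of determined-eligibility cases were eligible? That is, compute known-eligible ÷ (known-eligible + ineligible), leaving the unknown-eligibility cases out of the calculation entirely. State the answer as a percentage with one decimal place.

78.4%

Determined eligible: 826 + 86 + 258 + 249 + 42 = 1461
e = 1461 / (1461 + 403) = 1461 / 1864 = 0.7838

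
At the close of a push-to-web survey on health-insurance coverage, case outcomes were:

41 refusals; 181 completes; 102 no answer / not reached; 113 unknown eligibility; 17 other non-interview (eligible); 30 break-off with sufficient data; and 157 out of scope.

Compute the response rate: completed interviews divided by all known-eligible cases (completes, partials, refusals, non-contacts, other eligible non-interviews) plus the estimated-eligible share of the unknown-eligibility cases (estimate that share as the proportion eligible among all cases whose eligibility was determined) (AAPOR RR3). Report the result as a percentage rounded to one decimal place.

40.2%

Top → 181
Eligible (known) → 181 + 30 + 41 + 102 + 17 = 371
e = 371 / (371 + 157) = 371 / 528 = 0.7027
Eligible share of unknowns → 0.7027 × 113 = 79.41
Denominator → 371 + 79.41 = 450.41
RR3 = 181 / 450.41 = 0.4019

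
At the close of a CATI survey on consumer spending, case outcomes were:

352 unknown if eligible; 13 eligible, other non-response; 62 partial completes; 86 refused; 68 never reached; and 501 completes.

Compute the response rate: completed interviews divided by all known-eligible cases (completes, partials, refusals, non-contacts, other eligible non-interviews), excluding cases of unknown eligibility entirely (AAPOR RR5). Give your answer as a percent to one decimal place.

Num → 501
Denominator → 501 + 62 + 86 + 68 + 13 = 730
RR5 = 501 / 730 = 0.6863

68.6%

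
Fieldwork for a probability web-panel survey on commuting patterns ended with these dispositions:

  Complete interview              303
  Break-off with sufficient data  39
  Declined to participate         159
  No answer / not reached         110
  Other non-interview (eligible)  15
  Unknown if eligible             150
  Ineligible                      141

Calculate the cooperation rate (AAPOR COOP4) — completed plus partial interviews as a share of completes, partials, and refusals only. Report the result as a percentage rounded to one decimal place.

Num = 303 + 39 = 342
Denom = 303 + 39 + 159 = 501
COOP4 = 342 / 501 = 0.6826

68.3%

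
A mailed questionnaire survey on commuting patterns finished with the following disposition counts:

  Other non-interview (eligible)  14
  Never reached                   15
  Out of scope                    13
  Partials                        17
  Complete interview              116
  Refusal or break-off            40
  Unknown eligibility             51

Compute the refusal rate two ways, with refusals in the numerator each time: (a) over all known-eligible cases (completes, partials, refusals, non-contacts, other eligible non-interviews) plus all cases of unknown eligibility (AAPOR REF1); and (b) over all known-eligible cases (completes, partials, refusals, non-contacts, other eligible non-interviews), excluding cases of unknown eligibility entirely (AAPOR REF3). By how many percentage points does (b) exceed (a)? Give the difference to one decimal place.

4.0

Top: 40
Base: 116 + 17 + 40 + 15 + 14 + 51 = 253
REF1 = 40 / 253 = 0.1581
Base: 116 + 17 + 40 + 15 + 14 = 202
REF3 = 40 / 202 = 0.1980
Difference = 19.80 − 15.81 = 3.99 percentage points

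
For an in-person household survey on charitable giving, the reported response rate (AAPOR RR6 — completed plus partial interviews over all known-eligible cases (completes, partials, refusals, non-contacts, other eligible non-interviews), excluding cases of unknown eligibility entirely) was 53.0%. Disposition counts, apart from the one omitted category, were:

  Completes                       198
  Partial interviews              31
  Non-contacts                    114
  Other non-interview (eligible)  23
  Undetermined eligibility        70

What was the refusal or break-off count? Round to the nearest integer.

Numerator → 198 + 31 = 229
RR6 = 229 / D = 0.530
D = 229 / 0.530 = 432.1
Remaining denominator categories sum to 366
refusal or break-off = 432.1 − 366 ≈ 66

66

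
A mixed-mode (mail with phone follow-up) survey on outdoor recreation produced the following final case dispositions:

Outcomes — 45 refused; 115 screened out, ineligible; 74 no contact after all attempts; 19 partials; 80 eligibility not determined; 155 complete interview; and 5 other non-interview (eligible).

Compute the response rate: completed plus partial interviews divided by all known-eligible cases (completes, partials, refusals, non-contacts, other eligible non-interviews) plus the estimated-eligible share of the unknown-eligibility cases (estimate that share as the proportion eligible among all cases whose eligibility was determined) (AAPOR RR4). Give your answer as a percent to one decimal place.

Numerator → 155 + 19 = 174
Determined eligible → 155 + 19 + 45 + 74 + 5 = 298
e = 298 / (298 + 115) = 298 / 413 = 0.7215
Eligible share of unknowns → 0.7215 × 80 = 57.72
Base → 298 + 57.72 = 355.72
RR4 = 174 / 355.72 = 0.4891

48.9%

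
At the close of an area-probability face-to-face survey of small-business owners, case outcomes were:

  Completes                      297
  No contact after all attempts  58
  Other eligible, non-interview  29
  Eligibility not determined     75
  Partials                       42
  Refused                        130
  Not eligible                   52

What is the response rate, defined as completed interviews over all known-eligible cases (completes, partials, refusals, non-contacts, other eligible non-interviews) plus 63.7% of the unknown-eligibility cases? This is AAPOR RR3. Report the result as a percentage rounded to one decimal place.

Num = 297
Determined eligible = 297 + 42 + 130 + 58 + 29 = 556
Eligible share of unknowns = 0.6370 × 75 = 47.77
Base = 556 + 47.77 = 603.77
RR3 = 297 / 603.77 = 0.4919

49.2%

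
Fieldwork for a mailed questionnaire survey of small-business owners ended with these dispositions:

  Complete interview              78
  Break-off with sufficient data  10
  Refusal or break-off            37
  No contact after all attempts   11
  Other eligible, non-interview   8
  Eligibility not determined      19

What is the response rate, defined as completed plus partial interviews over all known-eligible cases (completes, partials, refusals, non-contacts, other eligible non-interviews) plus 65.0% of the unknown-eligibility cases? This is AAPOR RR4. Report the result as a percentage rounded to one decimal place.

56.3%

Num → 78 + 10 = 88
Eligible (known) → 78 + 10 + 37 + 11 + 8 = 144
Eligible share of unknowns → 0.6500 × 19 = 12.35
Base → 144 + 12.35 = 156.35
RR4 = 88 / 156.35 = 0.5628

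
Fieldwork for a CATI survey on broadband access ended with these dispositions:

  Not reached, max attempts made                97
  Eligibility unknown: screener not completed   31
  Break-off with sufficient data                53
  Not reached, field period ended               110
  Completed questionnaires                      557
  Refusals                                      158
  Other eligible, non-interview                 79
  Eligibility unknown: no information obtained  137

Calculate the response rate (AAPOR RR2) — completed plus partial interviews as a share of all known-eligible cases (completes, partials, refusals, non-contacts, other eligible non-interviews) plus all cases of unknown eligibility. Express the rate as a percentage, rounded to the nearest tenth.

49.9%

Non-contacts = 110 + 97 = 207
Undetermined eligibility = 31 + 137 = 168
Top = 557 + 53 = 610
Denom = 557 + 53 + 158 + 207 + 79 + 168 = 1222
RR2 = 610 / 1222 = 0.4992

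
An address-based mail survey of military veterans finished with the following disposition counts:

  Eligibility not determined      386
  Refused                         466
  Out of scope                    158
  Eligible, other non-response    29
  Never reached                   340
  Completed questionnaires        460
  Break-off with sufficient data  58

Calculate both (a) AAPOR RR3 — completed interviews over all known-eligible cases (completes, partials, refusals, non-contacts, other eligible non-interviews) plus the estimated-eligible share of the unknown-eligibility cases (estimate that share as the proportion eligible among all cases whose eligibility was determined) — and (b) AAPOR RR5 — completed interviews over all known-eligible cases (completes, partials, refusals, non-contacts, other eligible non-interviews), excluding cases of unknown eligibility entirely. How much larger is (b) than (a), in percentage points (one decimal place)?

6.9

Num = 460
Determined eligible = 460 + 58 + 466 + 340 + 29 = 1353
e = 1353 / (1353 + 158) = 1353 / 1511 = 0.8954
Eligible share of unknowns = 0.8954 × 386 = 345.62
Denom = 1353 + 345.62 = 1698.62
RR3 = 460 / 1698.62 = 0.2708
Denom = 460 + 58 + 466 + 340 + 29 = 1353
RR5 = 460 / 1353 = 0.3400
Difference = 34.00 − 27.08 = 6.92 percentage points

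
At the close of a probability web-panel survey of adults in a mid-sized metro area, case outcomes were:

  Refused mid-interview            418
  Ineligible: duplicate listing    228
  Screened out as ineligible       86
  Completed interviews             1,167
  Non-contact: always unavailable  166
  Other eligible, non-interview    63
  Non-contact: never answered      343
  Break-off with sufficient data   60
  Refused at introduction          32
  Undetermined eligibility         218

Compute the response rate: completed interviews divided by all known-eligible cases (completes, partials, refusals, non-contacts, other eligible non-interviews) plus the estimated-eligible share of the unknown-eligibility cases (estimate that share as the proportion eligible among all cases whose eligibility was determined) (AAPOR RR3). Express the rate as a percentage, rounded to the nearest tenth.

47.8%

Declined to participate = 32 + 418 = 450
No contact after all attempts = 343 + 166 = 509
Not eligible = 86 + 228 = 314
Num → 1167
Eligible (known) → 1167 + 60 + 450 + 509 + 63 = 2249
e = 2249 / (2249 + 314) = 2249 / 2563 = 0.8775
Estimated eligible among unknowns → 0.8775 × 218 = 191.29
Base → 2249 + 191.29 = 2440.29
RR3 = 1167 / 2440.29 = 0.4782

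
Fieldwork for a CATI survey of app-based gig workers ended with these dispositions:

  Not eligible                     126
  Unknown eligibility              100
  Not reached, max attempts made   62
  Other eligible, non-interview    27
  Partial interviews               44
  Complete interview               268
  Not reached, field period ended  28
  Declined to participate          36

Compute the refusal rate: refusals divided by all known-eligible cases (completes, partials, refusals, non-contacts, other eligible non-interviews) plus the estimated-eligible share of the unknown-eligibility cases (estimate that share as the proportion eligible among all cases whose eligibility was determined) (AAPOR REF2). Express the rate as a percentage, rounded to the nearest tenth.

Non-contacts = 28 + 62 = 90
Numerator → 36
Known eligible → 268 + 44 + 36 + 90 + 27 = 465
e = 465 / (465 + 126) = 465 / 591 = 0.7868
Eligible share of unknowns → 0.7868 × 100 = 78.68
Denominator → 465 + 78.68 = 543.68
REF2 = 36 / 543.68 = 0.0662

6.6%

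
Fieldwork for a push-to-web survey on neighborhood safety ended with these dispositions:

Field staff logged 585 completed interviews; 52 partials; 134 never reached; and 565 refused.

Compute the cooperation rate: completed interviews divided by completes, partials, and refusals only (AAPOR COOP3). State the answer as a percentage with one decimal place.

Top: 585
Denominator: 585 + 52 + 565 = 1202
COOP3 = 585 / 1202 = 0.4867

48.7%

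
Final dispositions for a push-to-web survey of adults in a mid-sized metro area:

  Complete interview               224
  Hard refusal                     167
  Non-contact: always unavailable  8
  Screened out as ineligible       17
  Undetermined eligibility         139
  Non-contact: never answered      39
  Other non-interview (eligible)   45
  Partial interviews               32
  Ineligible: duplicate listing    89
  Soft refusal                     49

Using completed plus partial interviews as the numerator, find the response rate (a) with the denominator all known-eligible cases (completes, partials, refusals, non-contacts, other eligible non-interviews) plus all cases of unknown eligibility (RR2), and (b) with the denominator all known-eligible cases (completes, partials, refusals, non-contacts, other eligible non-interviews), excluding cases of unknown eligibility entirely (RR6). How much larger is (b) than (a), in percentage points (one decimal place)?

9.0

Declined to participate = 167 + 49 = 216
Never reached = 39 + 8 = 47
Not eligible = 17 + 89 = 106
Num: 224 + 32 = 256
Base: 224 + 32 + 216 + 47 + 45 + 139 = 703
RR2 = 256 / 703 = 0.3642
Base: 224 + 32 + 216 + 47 + 45 = 564
RR6 = 256 / 564 = 0.4539
Difference = 45.39 − 36.42 = 8.97 percentage points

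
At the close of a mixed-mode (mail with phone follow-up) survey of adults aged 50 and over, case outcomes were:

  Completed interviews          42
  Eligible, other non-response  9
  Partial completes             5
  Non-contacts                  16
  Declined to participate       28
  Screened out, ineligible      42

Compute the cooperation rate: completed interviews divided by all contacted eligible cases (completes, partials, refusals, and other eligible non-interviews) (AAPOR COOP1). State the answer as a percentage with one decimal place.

50.0%

Top = 42
Denominator = 42 + 5 + 28 + 9 = 84
COOP1 = 42 / 84 = 0.5000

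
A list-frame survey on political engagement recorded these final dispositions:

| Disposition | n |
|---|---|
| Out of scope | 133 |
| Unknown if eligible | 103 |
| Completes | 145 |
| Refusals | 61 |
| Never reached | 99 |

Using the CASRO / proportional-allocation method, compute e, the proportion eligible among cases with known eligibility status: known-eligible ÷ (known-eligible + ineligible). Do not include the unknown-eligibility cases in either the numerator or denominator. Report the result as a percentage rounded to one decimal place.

Known eligible = 145 + 61 + 99 = 305
e = 305 / (305 + 133) = 305 / 438 = 0.6963

69.6%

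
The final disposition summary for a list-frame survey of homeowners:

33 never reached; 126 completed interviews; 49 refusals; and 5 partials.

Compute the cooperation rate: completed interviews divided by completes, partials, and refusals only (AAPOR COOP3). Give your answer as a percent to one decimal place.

Top → 126
Base → 126 + 5 + 49 = 180
COOP3 = 126 / 180 = 0.7000

70.0%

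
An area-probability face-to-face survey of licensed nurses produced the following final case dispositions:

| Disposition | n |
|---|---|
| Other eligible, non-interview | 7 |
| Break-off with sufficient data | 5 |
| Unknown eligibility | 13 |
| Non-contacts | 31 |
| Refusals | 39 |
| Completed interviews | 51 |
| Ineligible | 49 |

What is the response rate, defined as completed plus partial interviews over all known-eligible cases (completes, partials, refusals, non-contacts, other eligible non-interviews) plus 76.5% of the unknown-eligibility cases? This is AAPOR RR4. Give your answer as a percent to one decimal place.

39.2%

Num → 51 + 5 = 56
Eligible (known) → 51 + 5 + 39 + 31 + 7 = 133
e × U → 0.7650 × 13 = 9.95
Denominator → 133 + 9.95 = 142.95
RR4 = 56 / 142.95 = 0.3917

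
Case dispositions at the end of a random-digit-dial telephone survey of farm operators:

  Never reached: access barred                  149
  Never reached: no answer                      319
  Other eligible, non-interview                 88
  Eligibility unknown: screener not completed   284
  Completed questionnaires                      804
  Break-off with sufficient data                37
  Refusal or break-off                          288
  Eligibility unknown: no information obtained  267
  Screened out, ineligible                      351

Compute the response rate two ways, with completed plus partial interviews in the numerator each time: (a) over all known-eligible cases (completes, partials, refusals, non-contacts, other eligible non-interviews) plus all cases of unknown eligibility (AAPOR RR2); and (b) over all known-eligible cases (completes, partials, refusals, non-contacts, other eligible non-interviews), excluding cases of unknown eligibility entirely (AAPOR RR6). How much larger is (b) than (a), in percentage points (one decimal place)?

Non-contacts = 319 + 149 = 468
Unknown if eligible = 284 + 267 = 551
Num = 804 + 37 = 841
Denominator = 804 + 37 + 288 + 468 + 88 + 551 = 2236
RR2 = 841 / 2236 = 0.3761
Denominator = 804 + 37 + 288 + 468 + 88 = 1685
RR6 = 841 / 1685 = 0.4991
Difference = 49.91 − 37.61 = 12.30 percentage points

12.3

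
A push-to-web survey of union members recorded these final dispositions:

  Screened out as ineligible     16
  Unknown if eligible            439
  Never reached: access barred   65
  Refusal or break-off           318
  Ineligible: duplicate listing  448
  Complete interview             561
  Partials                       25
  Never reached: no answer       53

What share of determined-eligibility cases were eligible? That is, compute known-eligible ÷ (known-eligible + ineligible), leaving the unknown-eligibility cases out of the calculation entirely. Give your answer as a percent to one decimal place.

No answer / not reached = 53 + 65 = 118
Out of scope = 16 + 448 = 464
Eligible (known): 561 + 25 + 318 + 118 = 1022
e = 1022 / (1022 + 464) = 1022 / 1486 = 0.6878

68.8%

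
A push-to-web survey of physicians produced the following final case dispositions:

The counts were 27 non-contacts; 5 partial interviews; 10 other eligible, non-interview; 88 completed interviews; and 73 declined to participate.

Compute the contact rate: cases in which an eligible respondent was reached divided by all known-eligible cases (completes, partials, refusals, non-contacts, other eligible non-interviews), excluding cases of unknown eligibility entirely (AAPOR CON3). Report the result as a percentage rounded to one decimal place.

Numerator → 88 + 5 + 73 + 10 = 176
Base → 88 + 5 + 73 + 27 + 10 = 203
CON3 = 176 / 203 = 0.8670

86.7%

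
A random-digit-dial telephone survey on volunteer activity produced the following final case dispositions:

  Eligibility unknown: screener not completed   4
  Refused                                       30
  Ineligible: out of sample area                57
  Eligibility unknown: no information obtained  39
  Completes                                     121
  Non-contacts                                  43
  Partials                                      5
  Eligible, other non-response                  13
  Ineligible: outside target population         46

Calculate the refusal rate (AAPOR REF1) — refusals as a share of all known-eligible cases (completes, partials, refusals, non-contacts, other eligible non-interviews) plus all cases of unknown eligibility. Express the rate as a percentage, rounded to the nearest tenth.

11.8%

Eligibility not determined = 4 + 39 = 43
Not eligible = 46 + 57 = 103
Num: 30
Denominator: 121 + 5 + 30 + 43 + 13 + 43 = 255
REF1 = 30 / 255 = 0.1176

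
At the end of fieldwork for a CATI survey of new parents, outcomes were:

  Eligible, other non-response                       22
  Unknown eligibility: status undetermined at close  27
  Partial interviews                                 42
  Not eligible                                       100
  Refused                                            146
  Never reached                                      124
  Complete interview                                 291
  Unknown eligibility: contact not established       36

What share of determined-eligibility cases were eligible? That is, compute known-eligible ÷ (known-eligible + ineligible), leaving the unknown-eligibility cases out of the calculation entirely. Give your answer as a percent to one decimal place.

86.2%

Unknown eligibility = 36 + 27 = 63
Determined eligible → 291 + 42 + 146 + 124 + 22 = 625
e = 625 / (625 + 100) = 625 / 725 = 0.8621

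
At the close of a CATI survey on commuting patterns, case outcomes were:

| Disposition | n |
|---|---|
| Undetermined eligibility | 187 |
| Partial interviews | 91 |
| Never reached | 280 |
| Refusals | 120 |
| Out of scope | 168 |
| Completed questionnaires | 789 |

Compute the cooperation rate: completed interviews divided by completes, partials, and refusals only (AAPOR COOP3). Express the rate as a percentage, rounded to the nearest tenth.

Numerator = 789
Base = 789 + 91 + 120 = 1000
COOP3 = 789 / 1000 = 0.7890

78.9%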